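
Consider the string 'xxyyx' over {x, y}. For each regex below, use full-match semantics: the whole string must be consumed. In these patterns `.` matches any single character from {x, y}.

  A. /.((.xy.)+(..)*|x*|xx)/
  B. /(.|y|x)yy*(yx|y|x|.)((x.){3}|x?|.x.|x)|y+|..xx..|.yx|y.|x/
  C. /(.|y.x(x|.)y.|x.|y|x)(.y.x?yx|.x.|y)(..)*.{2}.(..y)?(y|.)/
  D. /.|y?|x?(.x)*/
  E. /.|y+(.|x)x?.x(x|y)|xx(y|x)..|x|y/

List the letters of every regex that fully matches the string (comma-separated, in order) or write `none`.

E

A → no match
B → no match
C → no match
D → no match
E → match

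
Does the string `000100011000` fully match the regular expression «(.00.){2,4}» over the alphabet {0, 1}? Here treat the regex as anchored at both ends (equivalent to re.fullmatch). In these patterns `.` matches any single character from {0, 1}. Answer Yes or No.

Yes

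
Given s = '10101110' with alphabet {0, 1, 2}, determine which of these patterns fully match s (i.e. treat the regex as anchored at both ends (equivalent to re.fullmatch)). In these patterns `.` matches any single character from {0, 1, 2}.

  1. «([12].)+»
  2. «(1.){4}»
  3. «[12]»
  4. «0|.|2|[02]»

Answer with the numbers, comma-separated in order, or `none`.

1, 2

1 → match
2 → match
3 → no match
4 → no match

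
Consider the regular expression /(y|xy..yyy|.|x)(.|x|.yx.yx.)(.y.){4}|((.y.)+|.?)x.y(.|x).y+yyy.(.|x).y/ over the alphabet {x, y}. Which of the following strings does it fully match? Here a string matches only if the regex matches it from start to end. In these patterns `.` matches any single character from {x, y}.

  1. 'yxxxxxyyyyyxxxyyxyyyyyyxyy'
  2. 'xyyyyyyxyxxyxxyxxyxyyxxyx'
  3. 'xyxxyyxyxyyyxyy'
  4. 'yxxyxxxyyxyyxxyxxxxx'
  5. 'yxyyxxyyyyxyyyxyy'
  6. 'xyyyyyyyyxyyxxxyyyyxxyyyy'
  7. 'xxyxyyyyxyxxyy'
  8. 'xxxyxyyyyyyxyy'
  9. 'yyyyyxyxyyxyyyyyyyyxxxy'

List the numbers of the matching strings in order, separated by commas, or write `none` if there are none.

8

1 → no match
2 → no match
3 → no match
4 → no match
5 → no match
6 → no match
7 → no match
8 → match
9 → no match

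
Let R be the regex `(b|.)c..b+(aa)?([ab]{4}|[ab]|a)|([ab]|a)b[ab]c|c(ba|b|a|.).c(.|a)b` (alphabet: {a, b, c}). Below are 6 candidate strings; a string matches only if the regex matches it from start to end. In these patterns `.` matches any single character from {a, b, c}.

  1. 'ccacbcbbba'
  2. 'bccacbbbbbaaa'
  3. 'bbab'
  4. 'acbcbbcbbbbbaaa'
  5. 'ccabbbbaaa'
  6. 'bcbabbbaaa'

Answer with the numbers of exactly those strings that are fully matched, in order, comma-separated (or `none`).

5, 6

1. 'ccacbcbbba' → no match
2 → no match
3. 'bbab' → no match
4 → no match
5. 'ccabbbbaaa' → match
6. 'bcbabbbaaa' → match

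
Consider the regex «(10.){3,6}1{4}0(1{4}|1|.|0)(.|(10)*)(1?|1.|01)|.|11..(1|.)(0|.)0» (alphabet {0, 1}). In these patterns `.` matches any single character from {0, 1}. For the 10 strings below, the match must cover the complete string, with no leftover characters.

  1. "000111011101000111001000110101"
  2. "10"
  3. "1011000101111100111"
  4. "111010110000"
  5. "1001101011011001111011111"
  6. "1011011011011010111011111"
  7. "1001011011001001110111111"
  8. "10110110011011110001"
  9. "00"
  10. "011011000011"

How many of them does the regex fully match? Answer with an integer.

1 → no match
2. "10" → no match
3 → no match
4. "111010110000" → no match
5 → no match
6 → no match
7 → no match
8 → no match
9. "00" → no match
10. "011011000011" → no match
Total matched: 0

0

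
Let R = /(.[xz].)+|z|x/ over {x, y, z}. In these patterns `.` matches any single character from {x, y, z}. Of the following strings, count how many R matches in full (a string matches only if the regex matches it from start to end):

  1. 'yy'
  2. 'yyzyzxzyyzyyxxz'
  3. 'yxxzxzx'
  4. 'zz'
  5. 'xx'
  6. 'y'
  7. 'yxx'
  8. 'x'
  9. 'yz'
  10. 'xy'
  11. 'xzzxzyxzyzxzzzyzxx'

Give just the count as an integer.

1. 'yy' → no match
2 → no match
3. 'yxxzxzx' → no match
4. 'zz' → no match
5. 'xx' → no match
6. 'y' → no match
7. 'yxx' → match
8. 'x' → match
9. 'yz' → no match
10. 'xy' → no match
11 → match
Total matched: 3

3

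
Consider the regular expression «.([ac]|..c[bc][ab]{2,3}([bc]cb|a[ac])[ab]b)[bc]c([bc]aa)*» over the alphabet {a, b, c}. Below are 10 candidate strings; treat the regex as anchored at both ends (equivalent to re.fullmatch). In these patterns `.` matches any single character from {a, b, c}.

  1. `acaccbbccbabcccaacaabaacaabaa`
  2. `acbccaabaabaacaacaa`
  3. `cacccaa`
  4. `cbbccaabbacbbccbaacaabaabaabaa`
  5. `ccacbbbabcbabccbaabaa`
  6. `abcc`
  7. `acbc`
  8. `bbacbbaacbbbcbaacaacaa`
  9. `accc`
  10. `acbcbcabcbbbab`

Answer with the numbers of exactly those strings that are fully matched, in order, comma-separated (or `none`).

1, 2, 3, 5, 7, 8, 9

1 → match
2 → match
3 → match
4 → no match
5 → match
6 → no match
7 → match
8 → match
9 → match
10 → no match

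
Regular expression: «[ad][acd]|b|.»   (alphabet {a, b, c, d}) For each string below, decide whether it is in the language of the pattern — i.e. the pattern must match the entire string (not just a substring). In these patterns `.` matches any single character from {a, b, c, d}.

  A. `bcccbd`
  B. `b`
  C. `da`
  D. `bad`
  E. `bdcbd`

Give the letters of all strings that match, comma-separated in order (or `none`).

A → no match
B → match
C → match
D → no match
E → no match

B, C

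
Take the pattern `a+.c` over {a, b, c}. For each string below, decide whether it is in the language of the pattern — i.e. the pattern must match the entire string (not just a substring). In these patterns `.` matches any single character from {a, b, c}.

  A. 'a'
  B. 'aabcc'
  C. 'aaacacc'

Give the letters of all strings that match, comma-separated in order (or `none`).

A. 'a' → no match — must end with 'c'
B. 'aabcc' → no match
C. 'aaacacc' → no match

none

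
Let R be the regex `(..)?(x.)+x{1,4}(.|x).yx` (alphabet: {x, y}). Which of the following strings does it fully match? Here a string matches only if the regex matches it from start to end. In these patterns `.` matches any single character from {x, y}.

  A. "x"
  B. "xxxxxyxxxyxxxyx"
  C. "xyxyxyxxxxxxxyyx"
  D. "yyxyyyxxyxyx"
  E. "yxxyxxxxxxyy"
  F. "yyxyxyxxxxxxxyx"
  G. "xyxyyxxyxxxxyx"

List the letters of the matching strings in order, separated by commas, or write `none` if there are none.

B, C, F

A → no match — must end with "yx"
B → match
C → match
D → no match
E → no match — must end with "yx"
F → match
G → no match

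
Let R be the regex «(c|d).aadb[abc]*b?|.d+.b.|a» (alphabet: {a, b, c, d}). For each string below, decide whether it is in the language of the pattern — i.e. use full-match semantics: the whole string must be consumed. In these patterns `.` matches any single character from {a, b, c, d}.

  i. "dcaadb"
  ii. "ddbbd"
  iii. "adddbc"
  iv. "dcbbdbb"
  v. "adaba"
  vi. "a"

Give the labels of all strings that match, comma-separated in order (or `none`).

i → match
ii → match
iii → match
iv → no match
v → match
vi → match

i, ii, iii, v, vi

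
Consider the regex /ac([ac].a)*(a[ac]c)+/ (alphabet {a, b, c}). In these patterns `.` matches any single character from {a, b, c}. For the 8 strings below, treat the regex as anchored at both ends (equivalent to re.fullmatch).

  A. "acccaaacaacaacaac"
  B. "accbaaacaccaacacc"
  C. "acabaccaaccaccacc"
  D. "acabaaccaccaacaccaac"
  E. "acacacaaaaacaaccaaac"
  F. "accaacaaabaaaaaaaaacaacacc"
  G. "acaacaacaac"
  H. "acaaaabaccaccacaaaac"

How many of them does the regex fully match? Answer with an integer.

A → match
B → match
C → match
D → match
E → match
F → match
G. "acaacaacaac" → match
H → match
Total matched: 8

8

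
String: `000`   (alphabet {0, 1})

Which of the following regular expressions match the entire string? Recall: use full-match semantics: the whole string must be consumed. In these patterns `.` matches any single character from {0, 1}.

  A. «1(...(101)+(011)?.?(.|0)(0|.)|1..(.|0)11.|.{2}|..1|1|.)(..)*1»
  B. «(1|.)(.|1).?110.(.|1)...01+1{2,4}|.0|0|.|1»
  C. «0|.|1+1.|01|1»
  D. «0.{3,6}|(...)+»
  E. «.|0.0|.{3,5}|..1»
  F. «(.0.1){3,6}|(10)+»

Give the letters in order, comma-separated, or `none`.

A → no match — must start with `1`
B → no match
C → no match
D → match
E → match
F → no match

D, E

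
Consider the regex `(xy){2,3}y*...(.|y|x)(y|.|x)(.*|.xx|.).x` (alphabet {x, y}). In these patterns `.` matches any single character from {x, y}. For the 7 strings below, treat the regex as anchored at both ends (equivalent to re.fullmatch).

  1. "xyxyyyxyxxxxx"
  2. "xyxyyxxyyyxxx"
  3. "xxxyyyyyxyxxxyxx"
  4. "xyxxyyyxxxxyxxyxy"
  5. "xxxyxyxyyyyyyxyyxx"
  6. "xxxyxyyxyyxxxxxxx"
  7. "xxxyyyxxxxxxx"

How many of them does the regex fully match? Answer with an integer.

1 → match
2 → match
3 → no match — must start with "xy"
4 → no match — must end with "x"
5 → no match — must start with "xy"
6 → no match — must start with "xy"
7 → no match — must start with "xy"
Total matched: 2

2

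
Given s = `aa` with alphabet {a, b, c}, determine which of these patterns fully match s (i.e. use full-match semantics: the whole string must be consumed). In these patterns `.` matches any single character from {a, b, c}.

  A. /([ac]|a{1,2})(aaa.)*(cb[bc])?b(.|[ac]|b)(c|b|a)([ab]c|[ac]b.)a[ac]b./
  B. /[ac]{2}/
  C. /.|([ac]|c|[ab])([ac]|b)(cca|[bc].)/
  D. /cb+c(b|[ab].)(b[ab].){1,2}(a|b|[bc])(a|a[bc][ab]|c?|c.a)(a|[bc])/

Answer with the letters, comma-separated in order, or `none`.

B

A → no match
B → match
C → no match
D → no match — must start with `cb`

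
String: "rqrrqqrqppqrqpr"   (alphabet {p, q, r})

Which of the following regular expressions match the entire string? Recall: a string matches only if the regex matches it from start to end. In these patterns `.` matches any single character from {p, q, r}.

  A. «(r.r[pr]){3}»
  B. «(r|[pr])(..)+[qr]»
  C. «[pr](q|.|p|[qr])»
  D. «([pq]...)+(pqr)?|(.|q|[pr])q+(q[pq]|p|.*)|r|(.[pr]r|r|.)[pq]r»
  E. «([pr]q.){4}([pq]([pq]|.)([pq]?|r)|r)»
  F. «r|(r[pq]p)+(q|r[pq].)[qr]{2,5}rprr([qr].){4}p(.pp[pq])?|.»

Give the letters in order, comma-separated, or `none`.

A → no match
B → no match
C → no match
D → match
E → match
F → no match

D, E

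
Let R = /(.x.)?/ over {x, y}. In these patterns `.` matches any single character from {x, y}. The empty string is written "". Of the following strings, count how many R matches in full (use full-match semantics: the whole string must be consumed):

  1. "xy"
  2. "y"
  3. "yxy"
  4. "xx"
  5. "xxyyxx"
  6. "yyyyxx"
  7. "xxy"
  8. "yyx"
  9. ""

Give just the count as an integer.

1 → no match
2 → no match
3 → match
4 → no match
5 → no match
6 → no match
7 → match
8 → no match
9 → match
Total matched: 3

3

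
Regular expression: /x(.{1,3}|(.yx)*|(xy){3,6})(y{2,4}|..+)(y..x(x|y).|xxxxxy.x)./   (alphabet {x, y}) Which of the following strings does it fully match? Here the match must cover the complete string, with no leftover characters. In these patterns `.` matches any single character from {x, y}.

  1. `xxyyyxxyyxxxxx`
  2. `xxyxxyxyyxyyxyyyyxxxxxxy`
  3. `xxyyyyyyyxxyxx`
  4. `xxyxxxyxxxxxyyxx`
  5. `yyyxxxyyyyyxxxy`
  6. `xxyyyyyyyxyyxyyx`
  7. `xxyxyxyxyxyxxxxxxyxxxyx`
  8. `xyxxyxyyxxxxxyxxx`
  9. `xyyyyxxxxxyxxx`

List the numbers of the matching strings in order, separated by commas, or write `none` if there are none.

1, 3, 4, 8, 9

1 → match
2 → no match
3 → match
4 → match
5 → no match — must start with `x`
6 → no match
7 → no match
8 → match
9 → match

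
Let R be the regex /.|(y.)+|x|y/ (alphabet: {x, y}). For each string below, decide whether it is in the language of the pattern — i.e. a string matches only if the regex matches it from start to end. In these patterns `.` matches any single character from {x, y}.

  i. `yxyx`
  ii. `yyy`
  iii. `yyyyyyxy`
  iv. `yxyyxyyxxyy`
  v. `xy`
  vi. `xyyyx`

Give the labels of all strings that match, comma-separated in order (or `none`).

i → match
ii → no match
iii → no match
iv → no match
v → no match
vi → no match

i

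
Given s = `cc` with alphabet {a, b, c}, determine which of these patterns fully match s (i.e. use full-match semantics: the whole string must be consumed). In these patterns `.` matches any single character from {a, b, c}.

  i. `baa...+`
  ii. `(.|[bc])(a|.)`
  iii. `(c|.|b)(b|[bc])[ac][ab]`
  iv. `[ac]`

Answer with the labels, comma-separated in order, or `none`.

i → no match — must start with `baa`
ii → match
iii → no match
iv → no match

ii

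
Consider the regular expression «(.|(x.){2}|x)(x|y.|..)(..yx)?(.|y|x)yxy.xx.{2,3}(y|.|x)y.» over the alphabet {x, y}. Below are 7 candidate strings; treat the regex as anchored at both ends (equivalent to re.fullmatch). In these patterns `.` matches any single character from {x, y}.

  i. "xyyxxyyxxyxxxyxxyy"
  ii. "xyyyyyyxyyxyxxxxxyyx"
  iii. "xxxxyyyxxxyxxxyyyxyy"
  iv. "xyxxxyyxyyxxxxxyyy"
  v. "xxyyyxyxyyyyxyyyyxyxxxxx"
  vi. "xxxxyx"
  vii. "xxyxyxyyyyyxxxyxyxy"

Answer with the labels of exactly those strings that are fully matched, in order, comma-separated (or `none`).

iv

i → no match
ii → no match
iii → no match
iv → match
v → no match
vi → no match
vii → no match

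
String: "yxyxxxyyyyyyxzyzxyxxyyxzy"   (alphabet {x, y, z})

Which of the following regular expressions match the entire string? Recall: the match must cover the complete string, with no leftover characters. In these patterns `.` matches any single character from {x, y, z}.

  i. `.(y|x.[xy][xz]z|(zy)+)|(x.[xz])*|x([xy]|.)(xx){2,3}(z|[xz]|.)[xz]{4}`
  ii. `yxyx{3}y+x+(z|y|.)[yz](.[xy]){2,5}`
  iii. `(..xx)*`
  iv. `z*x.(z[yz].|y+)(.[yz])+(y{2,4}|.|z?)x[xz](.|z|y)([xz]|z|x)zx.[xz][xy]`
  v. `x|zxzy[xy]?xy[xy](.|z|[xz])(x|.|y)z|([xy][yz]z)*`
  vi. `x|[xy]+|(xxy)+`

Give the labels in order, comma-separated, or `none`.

i → no match
ii → match
iii → no match
iv → no match
v → no match
vi → no match

ii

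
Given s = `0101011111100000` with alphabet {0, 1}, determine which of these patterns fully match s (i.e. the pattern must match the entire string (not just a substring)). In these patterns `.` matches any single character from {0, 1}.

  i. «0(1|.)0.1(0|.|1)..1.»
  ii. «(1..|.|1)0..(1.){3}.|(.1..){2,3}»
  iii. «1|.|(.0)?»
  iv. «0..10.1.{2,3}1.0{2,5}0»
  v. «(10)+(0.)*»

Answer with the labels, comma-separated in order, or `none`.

iv

i → no match
ii → no match
iii → no match
iv → match
v → no match — must start with `10`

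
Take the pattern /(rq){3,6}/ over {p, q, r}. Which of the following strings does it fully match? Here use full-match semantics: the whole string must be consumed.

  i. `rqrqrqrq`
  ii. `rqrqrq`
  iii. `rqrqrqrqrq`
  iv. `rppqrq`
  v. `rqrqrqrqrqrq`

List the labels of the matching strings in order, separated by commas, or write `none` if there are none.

i → match
ii → match
iii → match
iv → no match — must start with `rq`
v → match

i, ii, iii, v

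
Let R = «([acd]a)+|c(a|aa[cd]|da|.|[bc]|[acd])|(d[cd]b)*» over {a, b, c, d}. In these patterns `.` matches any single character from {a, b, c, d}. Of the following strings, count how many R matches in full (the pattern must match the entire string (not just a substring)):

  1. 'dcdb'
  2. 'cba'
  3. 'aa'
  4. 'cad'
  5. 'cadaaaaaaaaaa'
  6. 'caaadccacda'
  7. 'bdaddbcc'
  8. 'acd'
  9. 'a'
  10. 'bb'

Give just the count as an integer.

1

1 → no match
2 → no match
3 → match
4 → no match
5 → no match
6 → no match
7 → no match
8 → no match
9 → no match
10 → no match
Total matched: 1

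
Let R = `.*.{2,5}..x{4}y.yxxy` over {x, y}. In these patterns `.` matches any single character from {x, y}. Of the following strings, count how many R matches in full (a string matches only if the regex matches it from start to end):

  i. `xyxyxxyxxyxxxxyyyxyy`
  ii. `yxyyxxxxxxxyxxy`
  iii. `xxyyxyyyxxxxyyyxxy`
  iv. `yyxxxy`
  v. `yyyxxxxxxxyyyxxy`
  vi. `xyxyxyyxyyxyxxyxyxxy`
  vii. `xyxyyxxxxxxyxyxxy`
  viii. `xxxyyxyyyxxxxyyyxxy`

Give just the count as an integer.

4

i → no match — must end with `yxxy`
ii → no match
iii → match
iv → no match — must end with `yxxy`
v → match
vi → no match
vii → match
viii → match
Total matched: 4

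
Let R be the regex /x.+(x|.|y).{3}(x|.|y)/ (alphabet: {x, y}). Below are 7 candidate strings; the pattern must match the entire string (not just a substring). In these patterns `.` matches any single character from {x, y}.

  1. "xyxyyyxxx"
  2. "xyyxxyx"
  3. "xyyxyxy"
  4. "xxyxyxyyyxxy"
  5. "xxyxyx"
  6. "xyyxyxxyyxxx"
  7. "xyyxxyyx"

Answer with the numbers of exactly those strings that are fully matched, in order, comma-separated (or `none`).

1, 2, 3, 4, 6, 7

1 → match
2 → match
3 → match
4 → match
5 → no match
6 → match
7 → match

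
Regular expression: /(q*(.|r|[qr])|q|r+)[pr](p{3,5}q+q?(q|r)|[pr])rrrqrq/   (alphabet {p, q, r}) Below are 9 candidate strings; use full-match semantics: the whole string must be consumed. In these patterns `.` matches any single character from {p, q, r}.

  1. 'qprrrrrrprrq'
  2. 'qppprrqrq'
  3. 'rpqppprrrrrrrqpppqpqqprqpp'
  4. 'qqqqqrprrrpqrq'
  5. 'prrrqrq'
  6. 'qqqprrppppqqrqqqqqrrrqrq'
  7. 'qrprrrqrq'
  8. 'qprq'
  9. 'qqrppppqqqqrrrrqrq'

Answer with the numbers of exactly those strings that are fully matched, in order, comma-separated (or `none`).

1 → no match — must end with 'rrrqrq'
2 → no match — must end with 'rrrqrq'
3 → no match — must end with 'rrrqrq'
4 → no match — must end with 'rrrqrq'
5 → no match
6 → no match
7 → match
8 → no match — must end with 'rrrqrq'
9 → match

7, 9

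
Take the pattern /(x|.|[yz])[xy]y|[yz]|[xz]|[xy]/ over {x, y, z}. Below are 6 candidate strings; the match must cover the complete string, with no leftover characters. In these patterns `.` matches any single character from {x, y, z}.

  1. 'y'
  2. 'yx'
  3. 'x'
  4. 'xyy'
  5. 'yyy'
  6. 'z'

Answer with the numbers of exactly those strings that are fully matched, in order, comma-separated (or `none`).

1 → match
2 → no match
3 → match
4 → match
5 → match
6 → match

1, 3, 4, 5, 6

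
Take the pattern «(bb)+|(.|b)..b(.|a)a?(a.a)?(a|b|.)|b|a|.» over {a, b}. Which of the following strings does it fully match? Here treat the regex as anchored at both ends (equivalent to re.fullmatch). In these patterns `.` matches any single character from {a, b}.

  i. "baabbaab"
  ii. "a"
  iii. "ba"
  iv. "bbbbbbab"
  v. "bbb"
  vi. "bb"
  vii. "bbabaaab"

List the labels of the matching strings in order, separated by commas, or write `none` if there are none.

ii, vi

i. "baabbaab" → no match
ii. "a" → match
iii. "ba" → no match
iv. "bbbbbbab" → no match
v. "bbb" → no match
vi. "bb" → match
vii. "bbabaaab" → no match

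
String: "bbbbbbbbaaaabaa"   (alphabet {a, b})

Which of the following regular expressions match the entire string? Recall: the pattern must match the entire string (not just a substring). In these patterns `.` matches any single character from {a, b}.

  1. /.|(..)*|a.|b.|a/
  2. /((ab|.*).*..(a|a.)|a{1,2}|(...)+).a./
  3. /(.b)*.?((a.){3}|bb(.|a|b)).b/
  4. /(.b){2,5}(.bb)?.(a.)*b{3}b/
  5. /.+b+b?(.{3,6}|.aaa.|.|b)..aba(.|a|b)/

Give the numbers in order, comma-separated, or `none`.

2, 5

1 → no match
2 → match
3 → no match — must end with "b"
4 → no match — must end with "bb"
5 → match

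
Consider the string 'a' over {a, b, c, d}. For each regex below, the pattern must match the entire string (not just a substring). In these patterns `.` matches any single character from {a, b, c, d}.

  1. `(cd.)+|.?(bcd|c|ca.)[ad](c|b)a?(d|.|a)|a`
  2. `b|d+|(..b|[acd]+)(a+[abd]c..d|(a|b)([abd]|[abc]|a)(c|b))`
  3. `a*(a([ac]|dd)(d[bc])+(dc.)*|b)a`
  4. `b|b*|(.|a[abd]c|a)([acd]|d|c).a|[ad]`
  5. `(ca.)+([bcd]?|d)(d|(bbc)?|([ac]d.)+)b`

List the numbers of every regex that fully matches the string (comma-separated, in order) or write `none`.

1, 4

1 → match
2 → no match
3 → no match
4 → match
5 → no match — must start with 'ca'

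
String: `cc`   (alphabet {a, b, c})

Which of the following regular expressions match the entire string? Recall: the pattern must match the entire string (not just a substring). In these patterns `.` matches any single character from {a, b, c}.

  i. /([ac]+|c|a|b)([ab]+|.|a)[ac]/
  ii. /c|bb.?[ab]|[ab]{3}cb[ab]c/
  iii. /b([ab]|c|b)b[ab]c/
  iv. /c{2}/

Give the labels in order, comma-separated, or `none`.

iv

i → no match
ii → no match
iii → no match — must start with `b`
iv → match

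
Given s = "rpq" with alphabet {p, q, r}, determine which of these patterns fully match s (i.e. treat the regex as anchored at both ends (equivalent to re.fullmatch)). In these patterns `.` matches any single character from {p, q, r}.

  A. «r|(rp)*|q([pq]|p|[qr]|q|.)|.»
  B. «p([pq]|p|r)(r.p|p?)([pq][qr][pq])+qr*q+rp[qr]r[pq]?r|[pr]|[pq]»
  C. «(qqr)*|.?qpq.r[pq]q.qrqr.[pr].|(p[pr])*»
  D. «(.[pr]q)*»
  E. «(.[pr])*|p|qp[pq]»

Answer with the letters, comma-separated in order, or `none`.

A → no match
B → no match
C → no match
D → match
E → no match

D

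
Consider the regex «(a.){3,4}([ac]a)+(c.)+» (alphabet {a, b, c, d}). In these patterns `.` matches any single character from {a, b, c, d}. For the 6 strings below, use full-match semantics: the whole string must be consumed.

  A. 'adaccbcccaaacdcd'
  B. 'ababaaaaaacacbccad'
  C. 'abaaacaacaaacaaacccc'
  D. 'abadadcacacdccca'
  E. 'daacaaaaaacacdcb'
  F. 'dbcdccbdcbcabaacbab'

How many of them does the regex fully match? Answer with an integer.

2

A → no match
B → no match
C → match
D → match
E → no match — must start with 'a'
F → no match — must start with 'a'
Total matched: 2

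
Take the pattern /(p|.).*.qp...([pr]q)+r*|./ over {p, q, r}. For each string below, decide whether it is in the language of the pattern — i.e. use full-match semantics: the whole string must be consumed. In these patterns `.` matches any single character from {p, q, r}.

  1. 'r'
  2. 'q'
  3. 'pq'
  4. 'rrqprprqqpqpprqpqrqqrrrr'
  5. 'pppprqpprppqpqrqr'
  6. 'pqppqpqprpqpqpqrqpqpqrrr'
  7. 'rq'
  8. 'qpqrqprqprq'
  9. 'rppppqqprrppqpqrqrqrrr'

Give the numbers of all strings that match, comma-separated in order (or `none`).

1, 2, 5, 6, 8, 9

1. 'r' → match
2. 'q' → match
3. 'pq' → no match
4 → no match
5 → match
6 → match
7. 'rq' → no match
8. 'qpqrqprqprq' → match
9 → match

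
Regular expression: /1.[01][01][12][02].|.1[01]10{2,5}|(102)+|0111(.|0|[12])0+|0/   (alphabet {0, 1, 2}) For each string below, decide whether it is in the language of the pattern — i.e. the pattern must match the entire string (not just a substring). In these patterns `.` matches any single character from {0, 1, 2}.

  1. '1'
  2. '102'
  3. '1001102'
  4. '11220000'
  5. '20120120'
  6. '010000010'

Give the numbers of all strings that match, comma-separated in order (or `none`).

1 → no match
2 → match
3 → match
4 → no match
5 → no match
6 → no match

2, 3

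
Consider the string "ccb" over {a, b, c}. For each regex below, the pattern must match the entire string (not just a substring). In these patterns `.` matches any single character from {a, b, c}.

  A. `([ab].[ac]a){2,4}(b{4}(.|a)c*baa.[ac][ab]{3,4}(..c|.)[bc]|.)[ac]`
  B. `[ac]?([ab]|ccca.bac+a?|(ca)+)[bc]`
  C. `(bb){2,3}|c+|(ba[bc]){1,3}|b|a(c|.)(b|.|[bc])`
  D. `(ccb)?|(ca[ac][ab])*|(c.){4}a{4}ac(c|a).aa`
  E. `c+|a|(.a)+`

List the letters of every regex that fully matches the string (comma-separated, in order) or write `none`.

A → no match
B → no match
C → no match
D → match
E → no match

D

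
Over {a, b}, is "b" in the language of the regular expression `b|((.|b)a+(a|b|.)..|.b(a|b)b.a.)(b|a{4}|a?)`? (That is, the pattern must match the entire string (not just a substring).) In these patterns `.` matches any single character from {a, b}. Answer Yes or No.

Yes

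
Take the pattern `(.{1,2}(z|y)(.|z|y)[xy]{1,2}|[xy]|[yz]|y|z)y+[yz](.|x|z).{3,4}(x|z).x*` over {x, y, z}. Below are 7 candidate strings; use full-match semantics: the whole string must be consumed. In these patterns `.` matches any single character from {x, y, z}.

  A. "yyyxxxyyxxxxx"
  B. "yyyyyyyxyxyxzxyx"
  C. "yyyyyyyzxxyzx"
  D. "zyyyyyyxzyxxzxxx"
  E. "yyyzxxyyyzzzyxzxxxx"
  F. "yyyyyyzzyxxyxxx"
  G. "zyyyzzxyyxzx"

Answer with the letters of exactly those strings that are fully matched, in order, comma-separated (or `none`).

A, C, D, E, F, G

A → match
B → no match
C → match
D → match
E → match
F → match
G → match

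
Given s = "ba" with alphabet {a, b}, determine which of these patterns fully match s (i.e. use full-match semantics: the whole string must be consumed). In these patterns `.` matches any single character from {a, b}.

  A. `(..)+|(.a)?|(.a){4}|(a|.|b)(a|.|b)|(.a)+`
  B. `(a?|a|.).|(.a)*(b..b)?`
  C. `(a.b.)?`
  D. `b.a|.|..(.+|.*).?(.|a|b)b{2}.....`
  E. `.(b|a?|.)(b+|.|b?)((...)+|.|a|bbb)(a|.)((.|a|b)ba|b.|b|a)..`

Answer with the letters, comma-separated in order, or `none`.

A, B

A → match
B → match
C → no match
D → no match
E → no match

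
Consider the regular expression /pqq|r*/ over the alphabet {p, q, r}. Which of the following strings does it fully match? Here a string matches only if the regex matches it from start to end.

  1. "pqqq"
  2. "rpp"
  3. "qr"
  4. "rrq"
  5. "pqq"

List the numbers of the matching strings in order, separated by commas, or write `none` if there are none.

1 → no match
2 → no match
3 → no match
4 → no match
5 → match

5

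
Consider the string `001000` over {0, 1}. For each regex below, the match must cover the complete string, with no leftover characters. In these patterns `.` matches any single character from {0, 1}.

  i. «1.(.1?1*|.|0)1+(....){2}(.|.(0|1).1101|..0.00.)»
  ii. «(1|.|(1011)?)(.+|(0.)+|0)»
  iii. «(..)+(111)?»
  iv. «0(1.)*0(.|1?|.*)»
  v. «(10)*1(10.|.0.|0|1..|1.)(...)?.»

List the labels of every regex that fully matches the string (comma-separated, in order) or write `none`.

i → no match — must start with `1`
ii → match
iii → match
iv → match
v → no match

ii, iii, iv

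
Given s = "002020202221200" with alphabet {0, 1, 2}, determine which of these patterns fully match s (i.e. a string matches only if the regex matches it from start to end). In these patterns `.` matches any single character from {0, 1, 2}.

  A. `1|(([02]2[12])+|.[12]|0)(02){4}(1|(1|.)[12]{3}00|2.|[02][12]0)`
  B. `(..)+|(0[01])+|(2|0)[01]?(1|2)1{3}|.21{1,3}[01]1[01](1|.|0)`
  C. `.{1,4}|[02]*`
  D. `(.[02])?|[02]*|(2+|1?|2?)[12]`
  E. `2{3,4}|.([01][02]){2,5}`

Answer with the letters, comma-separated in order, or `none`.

A

A → match
B → no match
C → no match
D → no match
E → no match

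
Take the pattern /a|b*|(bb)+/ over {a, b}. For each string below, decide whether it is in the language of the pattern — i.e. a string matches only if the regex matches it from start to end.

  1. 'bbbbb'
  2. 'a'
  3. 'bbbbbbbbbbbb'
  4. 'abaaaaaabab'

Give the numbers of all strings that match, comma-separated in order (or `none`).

1 → match
2 → match
3 → match
4 → no match

1, 2, 3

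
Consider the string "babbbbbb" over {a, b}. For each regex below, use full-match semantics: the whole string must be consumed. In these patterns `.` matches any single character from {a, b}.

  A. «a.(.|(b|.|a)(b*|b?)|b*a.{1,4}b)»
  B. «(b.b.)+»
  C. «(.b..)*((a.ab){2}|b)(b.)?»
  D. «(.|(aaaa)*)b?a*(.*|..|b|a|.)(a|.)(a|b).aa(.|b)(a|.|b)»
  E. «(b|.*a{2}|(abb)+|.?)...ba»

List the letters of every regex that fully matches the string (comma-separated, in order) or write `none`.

A → no match — must start with "a"
B → match
C → no match
D → no match
E → no match — must end with "ba"

B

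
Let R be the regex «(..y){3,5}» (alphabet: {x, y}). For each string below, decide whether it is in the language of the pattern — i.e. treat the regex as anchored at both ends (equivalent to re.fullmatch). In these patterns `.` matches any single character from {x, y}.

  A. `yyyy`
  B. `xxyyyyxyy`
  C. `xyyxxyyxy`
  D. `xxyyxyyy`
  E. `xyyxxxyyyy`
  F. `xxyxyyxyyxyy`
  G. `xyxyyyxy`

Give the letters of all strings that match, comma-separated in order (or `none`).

B, C, F

A → no match
B → match
C → match
D → no match
E → no match
F → match
G → no match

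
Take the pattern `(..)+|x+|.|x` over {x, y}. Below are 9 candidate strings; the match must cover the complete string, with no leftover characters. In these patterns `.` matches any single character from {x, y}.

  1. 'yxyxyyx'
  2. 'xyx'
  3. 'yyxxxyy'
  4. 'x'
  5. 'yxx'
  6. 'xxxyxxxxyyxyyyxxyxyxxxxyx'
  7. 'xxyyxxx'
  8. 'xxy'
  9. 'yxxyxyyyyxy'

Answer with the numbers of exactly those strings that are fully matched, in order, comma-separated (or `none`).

4

1 → no match
2 → no match
3 → no match
4 → match
5 → no match
6 → no match
7 → no match
8 → no match
9 → no match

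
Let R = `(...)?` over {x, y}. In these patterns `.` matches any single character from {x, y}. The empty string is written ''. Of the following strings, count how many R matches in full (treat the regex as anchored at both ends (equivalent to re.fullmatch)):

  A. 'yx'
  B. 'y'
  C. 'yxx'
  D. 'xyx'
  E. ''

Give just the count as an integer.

3

A → no match
B → no match
C → match
D → match
E → match
Total matched: 3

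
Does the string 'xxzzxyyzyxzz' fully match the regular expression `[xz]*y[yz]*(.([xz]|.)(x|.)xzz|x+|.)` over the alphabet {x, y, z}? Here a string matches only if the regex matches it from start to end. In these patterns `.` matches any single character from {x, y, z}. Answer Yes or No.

Yes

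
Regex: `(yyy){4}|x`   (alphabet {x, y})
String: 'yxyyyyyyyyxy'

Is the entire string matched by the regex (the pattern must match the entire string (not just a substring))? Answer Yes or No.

No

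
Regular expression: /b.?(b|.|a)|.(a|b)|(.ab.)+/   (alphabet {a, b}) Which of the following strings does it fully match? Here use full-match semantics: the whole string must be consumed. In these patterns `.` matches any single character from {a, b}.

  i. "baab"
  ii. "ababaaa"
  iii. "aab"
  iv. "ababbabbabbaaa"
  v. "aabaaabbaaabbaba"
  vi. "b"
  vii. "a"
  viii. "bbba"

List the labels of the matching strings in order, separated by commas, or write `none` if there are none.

i → no match
ii → no match
iii → no match
iv → no match
v → no match
vi → no match
vii → no match
viii → no match

none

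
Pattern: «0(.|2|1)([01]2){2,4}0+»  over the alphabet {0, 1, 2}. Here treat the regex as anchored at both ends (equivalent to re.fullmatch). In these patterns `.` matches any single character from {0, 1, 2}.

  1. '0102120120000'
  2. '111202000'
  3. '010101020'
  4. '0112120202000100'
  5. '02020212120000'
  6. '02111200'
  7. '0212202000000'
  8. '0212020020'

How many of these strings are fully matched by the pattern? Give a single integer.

1 → no match
2 → no match — must start with '0'
3 → no match
4 → no match
5 → match
6 → no match
7 → no match
8 → no match
Total matched: 1

1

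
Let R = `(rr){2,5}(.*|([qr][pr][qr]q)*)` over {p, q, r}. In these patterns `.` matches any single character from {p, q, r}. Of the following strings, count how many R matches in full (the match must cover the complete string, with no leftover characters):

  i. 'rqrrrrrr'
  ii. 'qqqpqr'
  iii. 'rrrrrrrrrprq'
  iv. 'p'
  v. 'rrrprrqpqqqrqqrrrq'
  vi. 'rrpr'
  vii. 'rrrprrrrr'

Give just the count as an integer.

1

i → no match — must start with 'rr'
ii → no match — must start with 'rr'
iii → match
iv → no match — must start with 'rr'
v → no match
vi → no match
vii → no match
Total matched: 1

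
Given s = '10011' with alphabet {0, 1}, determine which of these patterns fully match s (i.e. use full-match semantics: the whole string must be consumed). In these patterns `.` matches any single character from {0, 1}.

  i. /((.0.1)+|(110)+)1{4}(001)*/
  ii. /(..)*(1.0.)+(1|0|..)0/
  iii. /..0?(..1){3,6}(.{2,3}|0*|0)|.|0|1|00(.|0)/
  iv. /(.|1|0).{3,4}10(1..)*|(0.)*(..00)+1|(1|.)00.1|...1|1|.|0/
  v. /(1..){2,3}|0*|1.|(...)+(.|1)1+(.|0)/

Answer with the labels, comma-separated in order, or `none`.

iv

i → no match
ii → no match — must end with '0'
iii → no match
iv → match
v → no match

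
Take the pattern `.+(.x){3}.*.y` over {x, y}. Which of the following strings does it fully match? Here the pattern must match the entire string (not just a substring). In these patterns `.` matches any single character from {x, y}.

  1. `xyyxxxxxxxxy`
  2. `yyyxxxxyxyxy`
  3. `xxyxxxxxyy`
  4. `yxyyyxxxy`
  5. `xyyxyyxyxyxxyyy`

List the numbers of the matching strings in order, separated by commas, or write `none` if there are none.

1, 2, 3, 5

1 → match
2 → match
3 → match
4 → no match
5 → match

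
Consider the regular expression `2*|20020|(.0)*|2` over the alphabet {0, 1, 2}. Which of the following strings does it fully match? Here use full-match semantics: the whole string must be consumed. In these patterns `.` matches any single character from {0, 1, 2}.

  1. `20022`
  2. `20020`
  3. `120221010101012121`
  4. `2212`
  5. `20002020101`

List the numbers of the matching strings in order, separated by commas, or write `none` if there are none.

1 → no match
2 → match
3 → no match
4 → no match
5 → no match

2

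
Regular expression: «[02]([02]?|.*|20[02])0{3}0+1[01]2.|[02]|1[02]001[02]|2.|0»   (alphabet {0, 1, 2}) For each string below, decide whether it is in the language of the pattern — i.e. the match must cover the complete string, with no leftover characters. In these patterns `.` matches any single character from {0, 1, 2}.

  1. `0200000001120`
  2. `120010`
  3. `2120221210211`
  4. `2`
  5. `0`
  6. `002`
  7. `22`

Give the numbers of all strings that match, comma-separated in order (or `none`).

1, 2, 4, 5, 7

1 → match
2. `120010` → match
3 → no match
4. `2` → match
5. `0` → match
6. `002` → no match
7. `22` → match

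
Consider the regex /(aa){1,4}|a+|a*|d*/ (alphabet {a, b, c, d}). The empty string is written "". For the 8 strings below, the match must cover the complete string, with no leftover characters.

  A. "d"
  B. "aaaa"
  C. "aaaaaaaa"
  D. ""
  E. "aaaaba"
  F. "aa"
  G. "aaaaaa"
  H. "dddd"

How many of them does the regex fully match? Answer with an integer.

A. "d" → match
B. "aaaa" → match
C. "aaaaaaaa" → match
D. "" → match
E. "aaaaba" → no match
F. "aa" → match
G. "aaaaaa" → match
H. "dddd" → match
Total matched: 7

7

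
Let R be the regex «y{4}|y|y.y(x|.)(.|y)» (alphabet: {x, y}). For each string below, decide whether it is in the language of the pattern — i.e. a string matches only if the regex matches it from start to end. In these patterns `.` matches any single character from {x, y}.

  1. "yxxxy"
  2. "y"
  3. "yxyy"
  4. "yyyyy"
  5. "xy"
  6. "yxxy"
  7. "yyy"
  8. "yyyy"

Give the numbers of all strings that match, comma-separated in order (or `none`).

1 → no match
2 → match
3 → no match
4 → match
5 → no match — must start with "y"
6 → no match
7 → no match
8 → match

2, 4, 8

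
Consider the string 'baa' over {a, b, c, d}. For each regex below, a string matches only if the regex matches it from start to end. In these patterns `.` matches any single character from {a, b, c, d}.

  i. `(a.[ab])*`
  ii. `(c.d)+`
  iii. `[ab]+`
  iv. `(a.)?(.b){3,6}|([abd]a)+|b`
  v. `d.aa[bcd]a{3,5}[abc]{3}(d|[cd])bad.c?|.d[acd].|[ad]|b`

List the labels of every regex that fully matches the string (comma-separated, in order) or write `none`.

iii

i → no match
ii → no match — must start with 'c'
iii → match
iv → no match
v → no match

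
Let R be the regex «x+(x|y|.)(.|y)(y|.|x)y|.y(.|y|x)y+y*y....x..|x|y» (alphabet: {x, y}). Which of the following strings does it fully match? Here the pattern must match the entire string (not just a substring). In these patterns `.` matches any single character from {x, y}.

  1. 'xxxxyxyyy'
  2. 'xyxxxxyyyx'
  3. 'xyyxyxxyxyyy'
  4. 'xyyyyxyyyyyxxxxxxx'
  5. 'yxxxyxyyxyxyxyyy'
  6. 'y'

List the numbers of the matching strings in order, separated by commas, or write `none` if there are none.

6

1. 'xxxxyxyyy' → no match
2. 'xyxxxxyyyx' → no match
3. 'xyyxyxxyxyyy' → no match
4 → no match
5 → no match
6. 'y' → match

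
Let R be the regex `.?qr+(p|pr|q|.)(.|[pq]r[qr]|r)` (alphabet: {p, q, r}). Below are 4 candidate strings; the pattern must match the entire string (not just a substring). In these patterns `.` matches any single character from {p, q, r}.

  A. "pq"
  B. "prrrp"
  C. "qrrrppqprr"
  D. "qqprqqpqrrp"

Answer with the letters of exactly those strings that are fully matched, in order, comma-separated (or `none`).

none

A → no match
B → no match
C → no match
D → no match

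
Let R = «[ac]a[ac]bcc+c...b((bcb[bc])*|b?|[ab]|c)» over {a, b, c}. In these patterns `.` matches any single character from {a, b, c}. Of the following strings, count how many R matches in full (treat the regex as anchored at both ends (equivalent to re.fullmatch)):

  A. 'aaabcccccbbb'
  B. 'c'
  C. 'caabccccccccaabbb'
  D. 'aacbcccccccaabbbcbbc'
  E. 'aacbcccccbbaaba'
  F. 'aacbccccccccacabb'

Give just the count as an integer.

A → match
B → no match
C → match
D → no match
E → no match
F → match
Total matched: 3

3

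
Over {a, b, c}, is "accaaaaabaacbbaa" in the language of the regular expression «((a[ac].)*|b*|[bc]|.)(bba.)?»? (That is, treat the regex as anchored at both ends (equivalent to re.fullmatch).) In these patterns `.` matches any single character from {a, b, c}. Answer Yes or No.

Yes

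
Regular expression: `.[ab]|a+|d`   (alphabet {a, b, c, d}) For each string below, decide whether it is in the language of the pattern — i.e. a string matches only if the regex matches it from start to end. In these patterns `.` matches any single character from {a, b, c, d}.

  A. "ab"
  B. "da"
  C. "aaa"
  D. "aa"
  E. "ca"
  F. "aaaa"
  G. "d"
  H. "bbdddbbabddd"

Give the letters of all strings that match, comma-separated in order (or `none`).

A, B, C, D, E, F, G

A. "ab" → match
B. "da" → match
C. "aaa" → match
D. "aa" → match
E. "ca" → match
F. "aaaa" → match
G. "d" → match
H. "bbdddbbabddd" → no match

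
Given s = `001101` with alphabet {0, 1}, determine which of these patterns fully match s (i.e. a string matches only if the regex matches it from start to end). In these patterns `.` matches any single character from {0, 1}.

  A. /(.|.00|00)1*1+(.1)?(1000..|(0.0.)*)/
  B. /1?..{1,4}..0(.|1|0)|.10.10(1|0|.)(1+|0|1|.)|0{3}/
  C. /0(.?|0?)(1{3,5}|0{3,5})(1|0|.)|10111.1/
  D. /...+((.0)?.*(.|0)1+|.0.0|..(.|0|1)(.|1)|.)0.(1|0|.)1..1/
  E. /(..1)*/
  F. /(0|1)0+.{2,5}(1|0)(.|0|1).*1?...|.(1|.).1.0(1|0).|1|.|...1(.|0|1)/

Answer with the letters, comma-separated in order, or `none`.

A → match
B → match
C → no match
D → no match
E → match
F → no match

A, B, E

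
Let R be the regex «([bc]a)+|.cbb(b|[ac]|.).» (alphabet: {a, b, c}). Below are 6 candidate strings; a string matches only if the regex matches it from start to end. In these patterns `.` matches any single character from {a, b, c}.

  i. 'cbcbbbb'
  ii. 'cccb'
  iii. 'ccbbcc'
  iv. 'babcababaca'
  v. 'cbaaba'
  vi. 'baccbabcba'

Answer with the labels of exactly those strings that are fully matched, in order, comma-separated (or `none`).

i → no match
ii → no match
iii → match
iv → no match
v → no match
vi → no match

iii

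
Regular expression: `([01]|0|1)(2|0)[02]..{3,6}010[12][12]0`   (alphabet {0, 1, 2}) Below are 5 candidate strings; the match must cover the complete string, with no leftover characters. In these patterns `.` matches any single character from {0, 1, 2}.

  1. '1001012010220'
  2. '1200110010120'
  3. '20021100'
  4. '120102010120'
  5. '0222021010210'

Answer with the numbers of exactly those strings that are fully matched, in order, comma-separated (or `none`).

1 → match
2 → match
3 → no match
4 → no match
5 → match

1, 2, 5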